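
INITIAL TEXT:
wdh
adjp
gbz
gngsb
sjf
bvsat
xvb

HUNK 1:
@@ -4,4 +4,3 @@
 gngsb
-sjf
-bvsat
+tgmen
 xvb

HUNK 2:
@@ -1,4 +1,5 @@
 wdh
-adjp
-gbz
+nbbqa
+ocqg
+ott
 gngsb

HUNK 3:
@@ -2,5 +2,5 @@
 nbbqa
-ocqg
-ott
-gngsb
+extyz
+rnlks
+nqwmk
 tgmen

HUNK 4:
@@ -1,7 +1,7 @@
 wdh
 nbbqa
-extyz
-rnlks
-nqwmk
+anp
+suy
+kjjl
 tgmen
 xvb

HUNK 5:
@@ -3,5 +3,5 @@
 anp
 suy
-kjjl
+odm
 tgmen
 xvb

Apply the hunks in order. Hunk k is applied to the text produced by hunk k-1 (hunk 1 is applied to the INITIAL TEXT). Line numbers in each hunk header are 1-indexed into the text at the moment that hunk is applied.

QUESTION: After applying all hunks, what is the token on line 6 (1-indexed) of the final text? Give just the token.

Hunk 1: at line 4 remove [sjf,bvsat] add [tgmen] -> 6 lines: wdh adjp gbz gngsb tgmen xvb
Hunk 2: at line 1 remove [adjp,gbz] add [nbbqa,ocqg,ott] -> 7 lines: wdh nbbqa ocqg ott gngsb tgmen xvb
Hunk 3: at line 2 remove [ocqg,ott,gngsb] add [extyz,rnlks,nqwmk] -> 7 lines: wdh nbbqa extyz rnlks nqwmk tgmen xvb
Hunk 4: at line 1 remove [extyz,rnlks,nqwmk] add [anp,suy,kjjl] -> 7 lines: wdh nbbqa anp suy kjjl tgmen xvb
Hunk 5: at line 3 remove [kjjl] add [odm] -> 7 lines: wdh nbbqa anp suy odm tgmen xvb
Final line 6: tgmen

Answer: tgmen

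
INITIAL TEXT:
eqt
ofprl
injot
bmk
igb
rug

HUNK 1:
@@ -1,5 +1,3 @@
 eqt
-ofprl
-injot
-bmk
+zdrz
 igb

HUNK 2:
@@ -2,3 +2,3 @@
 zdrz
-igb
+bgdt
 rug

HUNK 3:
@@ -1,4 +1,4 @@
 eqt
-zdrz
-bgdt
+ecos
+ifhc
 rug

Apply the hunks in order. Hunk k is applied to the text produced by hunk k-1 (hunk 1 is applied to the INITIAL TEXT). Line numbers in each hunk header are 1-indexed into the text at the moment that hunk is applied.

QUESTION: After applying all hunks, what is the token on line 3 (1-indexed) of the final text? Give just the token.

Answer: ifhc

Derivation:
Hunk 1: at line 1 remove [ofprl,injot,bmk] add [zdrz] -> 4 lines: eqt zdrz igb rug
Hunk 2: at line 2 remove [igb] add [bgdt] -> 4 lines: eqt zdrz bgdt rug
Hunk 3: at line 1 remove [zdrz,bgdt] add [ecos,ifhc] -> 4 lines: eqt ecos ifhc rug
Final line 3: ifhc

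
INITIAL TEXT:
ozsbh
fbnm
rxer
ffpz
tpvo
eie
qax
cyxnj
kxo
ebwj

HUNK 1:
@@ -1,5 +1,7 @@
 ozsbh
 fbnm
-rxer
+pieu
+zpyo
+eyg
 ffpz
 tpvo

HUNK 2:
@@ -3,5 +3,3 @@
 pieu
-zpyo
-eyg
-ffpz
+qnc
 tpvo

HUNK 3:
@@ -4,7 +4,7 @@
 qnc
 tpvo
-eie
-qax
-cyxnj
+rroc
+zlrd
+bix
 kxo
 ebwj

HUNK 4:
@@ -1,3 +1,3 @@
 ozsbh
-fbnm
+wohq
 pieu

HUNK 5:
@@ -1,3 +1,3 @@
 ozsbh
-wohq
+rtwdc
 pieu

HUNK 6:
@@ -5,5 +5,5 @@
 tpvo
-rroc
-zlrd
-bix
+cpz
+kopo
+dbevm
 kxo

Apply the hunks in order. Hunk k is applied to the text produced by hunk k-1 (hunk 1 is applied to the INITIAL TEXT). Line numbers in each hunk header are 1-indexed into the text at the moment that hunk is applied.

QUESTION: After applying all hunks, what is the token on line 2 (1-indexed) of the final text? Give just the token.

Hunk 1: at line 1 remove [rxer] add [pieu,zpyo,eyg] -> 12 lines: ozsbh fbnm pieu zpyo eyg ffpz tpvo eie qax cyxnj kxo ebwj
Hunk 2: at line 3 remove [zpyo,eyg,ffpz] add [qnc] -> 10 lines: ozsbh fbnm pieu qnc tpvo eie qax cyxnj kxo ebwj
Hunk 3: at line 4 remove [eie,qax,cyxnj] add [rroc,zlrd,bix] -> 10 lines: ozsbh fbnm pieu qnc tpvo rroc zlrd bix kxo ebwj
Hunk 4: at line 1 remove [fbnm] add [wohq] -> 10 lines: ozsbh wohq pieu qnc tpvo rroc zlrd bix kxo ebwj
Hunk 5: at line 1 remove [wohq] add [rtwdc] -> 10 lines: ozsbh rtwdc pieu qnc tpvo rroc zlrd bix kxo ebwj
Hunk 6: at line 5 remove [rroc,zlrd,bix] add [cpz,kopo,dbevm] -> 10 lines: ozsbh rtwdc pieu qnc tpvo cpz kopo dbevm kxo ebwj
Final line 2: rtwdc

Answer: rtwdc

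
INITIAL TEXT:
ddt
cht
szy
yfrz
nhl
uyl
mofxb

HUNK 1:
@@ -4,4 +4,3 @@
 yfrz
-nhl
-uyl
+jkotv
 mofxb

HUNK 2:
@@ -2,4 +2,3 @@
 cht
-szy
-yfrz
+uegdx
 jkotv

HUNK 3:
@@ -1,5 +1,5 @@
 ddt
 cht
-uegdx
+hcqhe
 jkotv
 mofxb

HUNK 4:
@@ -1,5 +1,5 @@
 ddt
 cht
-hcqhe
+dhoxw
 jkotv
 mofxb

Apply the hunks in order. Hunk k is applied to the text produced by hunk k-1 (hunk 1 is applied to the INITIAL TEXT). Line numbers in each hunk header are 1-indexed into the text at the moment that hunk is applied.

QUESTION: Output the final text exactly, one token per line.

Hunk 1: at line 4 remove [nhl,uyl] add [jkotv] -> 6 lines: ddt cht szy yfrz jkotv mofxb
Hunk 2: at line 2 remove [szy,yfrz] add [uegdx] -> 5 lines: ddt cht uegdx jkotv mofxb
Hunk 3: at line 1 remove [uegdx] add [hcqhe] -> 5 lines: ddt cht hcqhe jkotv mofxb
Hunk 4: at line 1 remove [hcqhe] add [dhoxw] -> 5 lines: ddt cht dhoxw jkotv mofxb

Answer: ddt
cht
dhoxw
jkotv
mofxb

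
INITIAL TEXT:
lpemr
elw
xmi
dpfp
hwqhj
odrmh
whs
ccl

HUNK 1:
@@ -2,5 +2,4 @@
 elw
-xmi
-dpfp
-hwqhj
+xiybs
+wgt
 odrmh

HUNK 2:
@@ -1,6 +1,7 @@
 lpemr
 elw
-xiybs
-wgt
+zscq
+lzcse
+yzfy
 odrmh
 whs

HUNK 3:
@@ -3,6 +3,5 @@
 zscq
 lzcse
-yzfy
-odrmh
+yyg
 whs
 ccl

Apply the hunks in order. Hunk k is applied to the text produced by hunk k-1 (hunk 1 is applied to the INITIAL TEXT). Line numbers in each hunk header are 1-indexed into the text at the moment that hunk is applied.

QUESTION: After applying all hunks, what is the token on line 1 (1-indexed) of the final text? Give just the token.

Answer: lpemr

Derivation:
Hunk 1: at line 2 remove [xmi,dpfp,hwqhj] add [xiybs,wgt] -> 7 lines: lpemr elw xiybs wgt odrmh whs ccl
Hunk 2: at line 1 remove [xiybs,wgt] add [zscq,lzcse,yzfy] -> 8 lines: lpemr elw zscq lzcse yzfy odrmh whs ccl
Hunk 3: at line 3 remove [yzfy,odrmh] add [yyg] -> 7 lines: lpemr elw zscq lzcse yyg whs ccl
Final line 1: lpemr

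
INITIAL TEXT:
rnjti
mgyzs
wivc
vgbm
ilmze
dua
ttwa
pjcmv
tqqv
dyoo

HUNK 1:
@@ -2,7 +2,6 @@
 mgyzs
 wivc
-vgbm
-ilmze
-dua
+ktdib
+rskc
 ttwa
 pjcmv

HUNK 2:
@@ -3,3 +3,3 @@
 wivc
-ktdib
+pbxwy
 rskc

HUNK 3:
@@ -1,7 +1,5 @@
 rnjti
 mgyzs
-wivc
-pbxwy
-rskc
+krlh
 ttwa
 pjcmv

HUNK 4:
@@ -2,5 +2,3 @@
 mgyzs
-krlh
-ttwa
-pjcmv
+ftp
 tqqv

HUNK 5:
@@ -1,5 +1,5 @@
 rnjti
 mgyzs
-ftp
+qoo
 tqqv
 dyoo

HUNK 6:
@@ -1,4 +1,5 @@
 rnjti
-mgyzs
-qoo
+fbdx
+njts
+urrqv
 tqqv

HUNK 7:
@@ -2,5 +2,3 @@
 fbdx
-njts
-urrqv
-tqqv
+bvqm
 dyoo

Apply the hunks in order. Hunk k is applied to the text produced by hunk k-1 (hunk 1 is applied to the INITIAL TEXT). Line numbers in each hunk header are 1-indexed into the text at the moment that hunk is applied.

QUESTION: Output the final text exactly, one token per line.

Hunk 1: at line 2 remove [vgbm,ilmze,dua] add [ktdib,rskc] -> 9 lines: rnjti mgyzs wivc ktdib rskc ttwa pjcmv tqqv dyoo
Hunk 2: at line 3 remove [ktdib] add [pbxwy] -> 9 lines: rnjti mgyzs wivc pbxwy rskc ttwa pjcmv tqqv dyoo
Hunk 3: at line 1 remove [wivc,pbxwy,rskc] add [krlh] -> 7 lines: rnjti mgyzs krlh ttwa pjcmv tqqv dyoo
Hunk 4: at line 2 remove [krlh,ttwa,pjcmv] add [ftp] -> 5 lines: rnjti mgyzs ftp tqqv dyoo
Hunk 5: at line 1 remove [ftp] add [qoo] -> 5 lines: rnjti mgyzs qoo tqqv dyoo
Hunk 6: at line 1 remove [mgyzs,qoo] add [fbdx,njts,urrqv] -> 6 lines: rnjti fbdx njts urrqv tqqv dyoo
Hunk 7: at line 2 remove [njts,urrqv,tqqv] add [bvqm] -> 4 lines: rnjti fbdx bvqm dyoo

Answer: rnjti
fbdx
bvqm
dyoo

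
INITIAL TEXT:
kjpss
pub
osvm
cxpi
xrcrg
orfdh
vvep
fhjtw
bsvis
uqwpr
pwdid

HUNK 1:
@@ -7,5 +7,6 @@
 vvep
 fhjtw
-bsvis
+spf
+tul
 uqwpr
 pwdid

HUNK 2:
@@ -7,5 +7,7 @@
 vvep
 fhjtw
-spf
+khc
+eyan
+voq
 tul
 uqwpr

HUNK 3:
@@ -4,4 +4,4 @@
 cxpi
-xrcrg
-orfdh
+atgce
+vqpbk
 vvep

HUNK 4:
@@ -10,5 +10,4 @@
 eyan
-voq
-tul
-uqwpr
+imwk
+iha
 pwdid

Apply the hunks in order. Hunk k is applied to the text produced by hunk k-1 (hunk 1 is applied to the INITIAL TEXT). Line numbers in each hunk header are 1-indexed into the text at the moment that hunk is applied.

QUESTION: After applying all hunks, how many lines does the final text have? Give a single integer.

Answer: 13

Derivation:
Hunk 1: at line 7 remove [bsvis] add [spf,tul] -> 12 lines: kjpss pub osvm cxpi xrcrg orfdh vvep fhjtw spf tul uqwpr pwdid
Hunk 2: at line 7 remove [spf] add [khc,eyan,voq] -> 14 lines: kjpss pub osvm cxpi xrcrg orfdh vvep fhjtw khc eyan voq tul uqwpr pwdid
Hunk 3: at line 4 remove [xrcrg,orfdh] add [atgce,vqpbk] -> 14 lines: kjpss pub osvm cxpi atgce vqpbk vvep fhjtw khc eyan voq tul uqwpr pwdid
Hunk 4: at line 10 remove [voq,tul,uqwpr] add [imwk,iha] -> 13 lines: kjpss pub osvm cxpi atgce vqpbk vvep fhjtw khc eyan imwk iha pwdid
Final line count: 13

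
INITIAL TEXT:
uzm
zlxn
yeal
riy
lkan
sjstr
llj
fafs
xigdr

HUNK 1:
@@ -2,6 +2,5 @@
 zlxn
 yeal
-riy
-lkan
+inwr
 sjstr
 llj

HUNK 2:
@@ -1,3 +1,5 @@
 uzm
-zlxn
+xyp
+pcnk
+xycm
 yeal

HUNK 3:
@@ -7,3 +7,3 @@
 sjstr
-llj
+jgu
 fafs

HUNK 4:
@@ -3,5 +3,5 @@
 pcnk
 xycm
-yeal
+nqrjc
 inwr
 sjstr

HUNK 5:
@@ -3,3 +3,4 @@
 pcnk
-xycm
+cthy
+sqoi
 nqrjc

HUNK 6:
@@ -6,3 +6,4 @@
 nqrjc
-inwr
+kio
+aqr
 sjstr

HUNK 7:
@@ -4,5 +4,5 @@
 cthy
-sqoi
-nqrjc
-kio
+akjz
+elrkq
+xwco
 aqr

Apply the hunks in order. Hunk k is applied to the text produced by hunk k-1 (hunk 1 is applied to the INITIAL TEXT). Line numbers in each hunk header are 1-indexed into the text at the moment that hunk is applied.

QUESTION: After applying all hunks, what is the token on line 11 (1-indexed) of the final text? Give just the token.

Hunk 1: at line 2 remove [riy,lkan] add [inwr] -> 8 lines: uzm zlxn yeal inwr sjstr llj fafs xigdr
Hunk 2: at line 1 remove [zlxn] add [xyp,pcnk,xycm] -> 10 lines: uzm xyp pcnk xycm yeal inwr sjstr llj fafs xigdr
Hunk 3: at line 7 remove [llj] add [jgu] -> 10 lines: uzm xyp pcnk xycm yeal inwr sjstr jgu fafs xigdr
Hunk 4: at line 3 remove [yeal] add [nqrjc] -> 10 lines: uzm xyp pcnk xycm nqrjc inwr sjstr jgu fafs xigdr
Hunk 5: at line 3 remove [xycm] add [cthy,sqoi] -> 11 lines: uzm xyp pcnk cthy sqoi nqrjc inwr sjstr jgu fafs xigdr
Hunk 6: at line 6 remove [inwr] add [kio,aqr] -> 12 lines: uzm xyp pcnk cthy sqoi nqrjc kio aqr sjstr jgu fafs xigdr
Hunk 7: at line 4 remove [sqoi,nqrjc,kio] add [akjz,elrkq,xwco] -> 12 lines: uzm xyp pcnk cthy akjz elrkq xwco aqr sjstr jgu fafs xigdr
Final line 11: fafs

Answer: fafs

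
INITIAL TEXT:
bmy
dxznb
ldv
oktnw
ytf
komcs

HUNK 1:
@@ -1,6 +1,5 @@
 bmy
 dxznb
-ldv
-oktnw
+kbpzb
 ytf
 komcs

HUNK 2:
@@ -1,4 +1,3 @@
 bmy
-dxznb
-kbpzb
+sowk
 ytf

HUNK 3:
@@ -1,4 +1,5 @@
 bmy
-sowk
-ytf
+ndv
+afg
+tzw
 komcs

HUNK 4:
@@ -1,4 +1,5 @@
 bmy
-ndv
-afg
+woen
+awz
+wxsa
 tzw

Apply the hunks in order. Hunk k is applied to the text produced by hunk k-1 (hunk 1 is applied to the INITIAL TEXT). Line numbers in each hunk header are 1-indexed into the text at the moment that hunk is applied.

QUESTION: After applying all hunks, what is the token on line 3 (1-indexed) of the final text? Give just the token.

Answer: awz

Derivation:
Hunk 1: at line 1 remove [ldv,oktnw] add [kbpzb] -> 5 lines: bmy dxznb kbpzb ytf komcs
Hunk 2: at line 1 remove [dxznb,kbpzb] add [sowk] -> 4 lines: bmy sowk ytf komcs
Hunk 3: at line 1 remove [sowk,ytf] add [ndv,afg,tzw] -> 5 lines: bmy ndv afg tzw komcs
Hunk 4: at line 1 remove [ndv,afg] add [woen,awz,wxsa] -> 6 lines: bmy woen awz wxsa tzw komcs
Final line 3: awz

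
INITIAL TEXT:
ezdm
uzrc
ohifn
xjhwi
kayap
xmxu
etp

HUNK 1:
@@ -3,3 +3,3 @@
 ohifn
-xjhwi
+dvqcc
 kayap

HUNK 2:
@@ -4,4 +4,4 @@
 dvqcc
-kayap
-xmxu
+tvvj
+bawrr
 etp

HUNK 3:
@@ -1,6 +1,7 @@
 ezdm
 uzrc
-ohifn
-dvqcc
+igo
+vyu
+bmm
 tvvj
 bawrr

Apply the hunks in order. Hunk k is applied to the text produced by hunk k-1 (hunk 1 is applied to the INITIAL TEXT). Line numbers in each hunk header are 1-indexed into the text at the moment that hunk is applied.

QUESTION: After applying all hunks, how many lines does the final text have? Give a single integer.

Hunk 1: at line 3 remove [xjhwi] add [dvqcc] -> 7 lines: ezdm uzrc ohifn dvqcc kayap xmxu etp
Hunk 2: at line 4 remove [kayap,xmxu] add [tvvj,bawrr] -> 7 lines: ezdm uzrc ohifn dvqcc tvvj bawrr etp
Hunk 3: at line 1 remove [ohifn,dvqcc] add [igo,vyu,bmm] -> 8 lines: ezdm uzrc igo vyu bmm tvvj bawrr etp
Final line count: 8

Answer: 8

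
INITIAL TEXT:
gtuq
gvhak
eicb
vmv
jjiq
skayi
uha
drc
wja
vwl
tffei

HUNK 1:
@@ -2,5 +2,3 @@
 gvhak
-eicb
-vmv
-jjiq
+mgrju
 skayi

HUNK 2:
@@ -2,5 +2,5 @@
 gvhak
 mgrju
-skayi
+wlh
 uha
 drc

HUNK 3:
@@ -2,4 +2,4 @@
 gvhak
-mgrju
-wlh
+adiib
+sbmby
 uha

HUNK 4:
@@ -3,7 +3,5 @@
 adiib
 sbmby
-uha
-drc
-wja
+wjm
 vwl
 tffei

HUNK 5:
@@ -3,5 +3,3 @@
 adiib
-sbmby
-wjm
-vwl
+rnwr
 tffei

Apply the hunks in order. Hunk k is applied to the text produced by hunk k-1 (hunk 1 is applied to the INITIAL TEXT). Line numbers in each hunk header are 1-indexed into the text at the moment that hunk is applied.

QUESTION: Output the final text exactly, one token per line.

Answer: gtuq
gvhak
adiib
rnwr
tffei

Derivation:
Hunk 1: at line 2 remove [eicb,vmv,jjiq] add [mgrju] -> 9 lines: gtuq gvhak mgrju skayi uha drc wja vwl tffei
Hunk 2: at line 2 remove [skayi] add [wlh] -> 9 lines: gtuq gvhak mgrju wlh uha drc wja vwl tffei
Hunk 3: at line 2 remove [mgrju,wlh] add [adiib,sbmby] -> 9 lines: gtuq gvhak adiib sbmby uha drc wja vwl tffei
Hunk 4: at line 3 remove [uha,drc,wja] add [wjm] -> 7 lines: gtuq gvhak adiib sbmby wjm vwl tffei
Hunk 5: at line 3 remove [sbmby,wjm,vwl] add [rnwr] -> 5 lines: gtuq gvhak adiib rnwr tffei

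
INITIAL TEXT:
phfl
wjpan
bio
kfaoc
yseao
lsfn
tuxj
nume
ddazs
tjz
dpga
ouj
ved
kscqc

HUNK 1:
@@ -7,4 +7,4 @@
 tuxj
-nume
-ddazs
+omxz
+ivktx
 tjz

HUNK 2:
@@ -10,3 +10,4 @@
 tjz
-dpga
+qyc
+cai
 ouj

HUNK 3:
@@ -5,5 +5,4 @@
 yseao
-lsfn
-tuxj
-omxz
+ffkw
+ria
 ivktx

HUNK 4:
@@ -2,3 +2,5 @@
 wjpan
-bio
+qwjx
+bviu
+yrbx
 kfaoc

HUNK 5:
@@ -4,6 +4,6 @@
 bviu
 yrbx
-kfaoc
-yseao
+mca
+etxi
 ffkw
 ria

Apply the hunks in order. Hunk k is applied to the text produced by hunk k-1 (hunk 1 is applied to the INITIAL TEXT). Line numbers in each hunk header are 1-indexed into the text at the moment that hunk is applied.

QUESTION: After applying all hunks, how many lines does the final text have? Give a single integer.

Hunk 1: at line 7 remove [nume,ddazs] add [omxz,ivktx] -> 14 lines: phfl wjpan bio kfaoc yseao lsfn tuxj omxz ivktx tjz dpga ouj ved kscqc
Hunk 2: at line 10 remove [dpga] add [qyc,cai] -> 15 lines: phfl wjpan bio kfaoc yseao lsfn tuxj omxz ivktx tjz qyc cai ouj ved kscqc
Hunk 3: at line 5 remove [lsfn,tuxj,omxz] add [ffkw,ria] -> 14 lines: phfl wjpan bio kfaoc yseao ffkw ria ivktx tjz qyc cai ouj ved kscqc
Hunk 4: at line 2 remove [bio] add [qwjx,bviu,yrbx] -> 16 lines: phfl wjpan qwjx bviu yrbx kfaoc yseao ffkw ria ivktx tjz qyc cai ouj ved kscqc
Hunk 5: at line 4 remove [kfaoc,yseao] add [mca,etxi] -> 16 lines: phfl wjpan qwjx bviu yrbx mca etxi ffkw ria ivktx tjz qyc cai ouj ved kscqc
Final line count: 16

Answer: 16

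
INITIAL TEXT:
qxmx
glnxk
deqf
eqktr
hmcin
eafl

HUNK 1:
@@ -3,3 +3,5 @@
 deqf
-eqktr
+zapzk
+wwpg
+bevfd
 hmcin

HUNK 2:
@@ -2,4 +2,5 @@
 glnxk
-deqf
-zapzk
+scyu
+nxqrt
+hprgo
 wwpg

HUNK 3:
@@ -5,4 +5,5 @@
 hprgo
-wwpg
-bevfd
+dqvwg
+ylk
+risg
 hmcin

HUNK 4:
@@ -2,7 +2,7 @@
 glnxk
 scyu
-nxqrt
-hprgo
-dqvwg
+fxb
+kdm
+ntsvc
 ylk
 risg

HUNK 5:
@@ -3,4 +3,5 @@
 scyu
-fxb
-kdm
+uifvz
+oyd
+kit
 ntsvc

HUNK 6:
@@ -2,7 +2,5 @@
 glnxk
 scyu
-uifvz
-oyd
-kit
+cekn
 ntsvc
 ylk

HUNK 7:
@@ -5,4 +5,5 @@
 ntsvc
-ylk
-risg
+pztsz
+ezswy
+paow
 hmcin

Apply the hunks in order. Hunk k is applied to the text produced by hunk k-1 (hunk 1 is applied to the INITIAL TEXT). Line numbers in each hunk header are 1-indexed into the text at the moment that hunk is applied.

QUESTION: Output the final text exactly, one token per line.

Hunk 1: at line 3 remove [eqktr] add [zapzk,wwpg,bevfd] -> 8 lines: qxmx glnxk deqf zapzk wwpg bevfd hmcin eafl
Hunk 2: at line 2 remove [deqf,zapzk] add [scyu,nxqrt,hprgo] -> 9 lines: qxmx glnxk scyu nxqrt hprgo wwpg bevfd hmcin eafl
Hunk 3: at line 5 remove [wwpg,bevfd] add [dqvwg,ylk,risg] -> 10 lines: qxmx glnxk scyu nxqrt hprgo dqvwg ylk risg hmcin eafl
Hunk 4: at line 2 remove [nxqrt,hprgo,dqvwg] add [fxb,kdm,ntsvc] -> 10 lines: qxmx glnxk scyu fxb kdm ntsvc ylk risg hmcin eafl
Hunk 5: at line 3 remove [fxb,kdm] add [uifvz,oyd,kit] -> 11 lines: qxmx glnxk scyu uifvz oyd kit ntsvc ylk risg hmcin eafl
Hunk 6: at line 2 remove [uifvz,oyd,kit] add [cekn] -> 9 lines: qxmx glnxk scyu cekn ntsvc ylk risg hmcin eafl
Hunk 7: at line 5 remove [ylk,risg] add [pztsz,ezswy,paow] -> 10 lines: qxmx glnxk scyu cekn ntsvc pztsz ezswy paow hmcin eafl

Answer: qxmx
glnxk
scyu
cekn
ntsvc
pztsz
ezswy
paow
hmcin
eafl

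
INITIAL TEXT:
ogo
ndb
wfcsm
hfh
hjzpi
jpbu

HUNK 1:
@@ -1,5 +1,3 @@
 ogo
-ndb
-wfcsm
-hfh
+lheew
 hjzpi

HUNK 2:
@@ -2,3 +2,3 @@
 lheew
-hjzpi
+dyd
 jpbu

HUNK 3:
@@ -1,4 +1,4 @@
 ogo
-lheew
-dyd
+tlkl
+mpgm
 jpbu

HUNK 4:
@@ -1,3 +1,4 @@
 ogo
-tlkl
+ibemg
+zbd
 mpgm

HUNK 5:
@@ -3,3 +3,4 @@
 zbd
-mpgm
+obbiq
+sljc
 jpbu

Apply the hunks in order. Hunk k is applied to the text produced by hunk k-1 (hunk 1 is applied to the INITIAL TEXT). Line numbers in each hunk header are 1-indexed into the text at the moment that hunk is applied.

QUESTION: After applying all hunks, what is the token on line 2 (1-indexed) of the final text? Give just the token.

Answer: ibemg

Derivation:
Hunk 1: at line 1 remove [ndb,wfcsm,hfh] add [lheew] -> 4 lines: ogo lheew hjzpi jpbu
Hunk 2: at line 2 remove [hjzpi] add [dyd] -> 4 lines: ogo lheew dyd jpbu
Hunk 3: at line 1 remove [lheew,dyd] add [tlkl,mpgm] -> 4 lines: ogo tlkl mpgm jpbu
Hunk 4: at line 1 remove [tlkl] add [ibemg,zbd] -> 5 lines: ogo ibemg zbd mpgm jpbu
Hunk 5: at line 3 remove [mpgm] add [obbiq,sljc] -> 6 lines: ogo ibemg zbd obbiq sljc jpbu
Final line 2: ibemg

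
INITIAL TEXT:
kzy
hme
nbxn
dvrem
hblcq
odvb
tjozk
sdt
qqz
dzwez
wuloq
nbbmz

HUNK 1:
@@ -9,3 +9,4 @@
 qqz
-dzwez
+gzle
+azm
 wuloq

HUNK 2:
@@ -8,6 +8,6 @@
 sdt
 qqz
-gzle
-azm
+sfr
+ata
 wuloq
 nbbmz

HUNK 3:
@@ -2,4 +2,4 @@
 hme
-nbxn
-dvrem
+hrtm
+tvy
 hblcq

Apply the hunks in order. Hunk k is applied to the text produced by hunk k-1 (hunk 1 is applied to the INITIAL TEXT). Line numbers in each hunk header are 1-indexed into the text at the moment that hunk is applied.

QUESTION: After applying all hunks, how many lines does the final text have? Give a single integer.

Hunk 1: at line 9 remove [dzwez] add [gzle,azm] -> 13 lines: kzy hme nbxn dvrem hblcq odvb tjozk sdt qqz gzle azm wuloq nbbmz
Hunk 2: at line 8 remove [gzle,azm] add [sfr,ata] -> 13 lines: kzy hme nbxn dvrem hblcq odvb tjozk sdt qqz sfr ata wuloq nbbmz
Hunk 3: at line 2 remove [nbxn,dvrem] add [hrtm,tvy] -> 13 lines: kzy hme hrtm tvy hblcq odvb tjozk sdt qqz sfr ata wuloq nbbmz
Final line count: 13

Answer: 13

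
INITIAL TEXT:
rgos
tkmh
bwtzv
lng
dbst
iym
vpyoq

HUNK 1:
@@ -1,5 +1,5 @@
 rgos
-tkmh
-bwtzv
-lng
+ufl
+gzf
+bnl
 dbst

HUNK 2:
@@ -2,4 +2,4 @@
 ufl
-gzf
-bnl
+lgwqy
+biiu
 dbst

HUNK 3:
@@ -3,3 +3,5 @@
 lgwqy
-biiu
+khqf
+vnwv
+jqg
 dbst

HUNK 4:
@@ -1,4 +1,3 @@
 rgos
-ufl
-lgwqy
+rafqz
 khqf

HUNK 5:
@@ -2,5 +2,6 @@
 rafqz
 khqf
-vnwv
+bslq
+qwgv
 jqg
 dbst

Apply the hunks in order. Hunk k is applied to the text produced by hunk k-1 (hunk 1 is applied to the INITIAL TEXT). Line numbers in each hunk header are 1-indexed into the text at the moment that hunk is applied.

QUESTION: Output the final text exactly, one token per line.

Hunk 1: at line 1 remove [tkmh,bwtzv,lng] add [ufl,gzf,bnl] -> 7 lines: rgos ufl gzf bnl dbst iym vpyoq
Hunk 2: at line 2 remove [gzf,bnl] add [lgwqy,biiu] -> 7 lines: rgos ufl lgwqy biiu dbst iym vpyoq
Hunk 3: at line 3 remove [biiu] add [khqf,vnwv,jqg] -> 9 lines: rgos ufl lgwqy khqf vnwv jqg dbst iym vpyoq
Hunk 4: at line 1 remove [ufl,lgwqy] add [rafqz] -> 8 lines: rgos rafqz khqf vnwv jqg dbst iym vpyoq
Hunk 5: at line 2 remove [vnwv] add [bslq,qwgv] -> 9 lines: rgos rafqz khqf bslq qwgv jqg dbst iym vpyoq

Answer: rgos
rafqz
khqf
bslq
qwgv
jqg
dbst
iym
vpyoq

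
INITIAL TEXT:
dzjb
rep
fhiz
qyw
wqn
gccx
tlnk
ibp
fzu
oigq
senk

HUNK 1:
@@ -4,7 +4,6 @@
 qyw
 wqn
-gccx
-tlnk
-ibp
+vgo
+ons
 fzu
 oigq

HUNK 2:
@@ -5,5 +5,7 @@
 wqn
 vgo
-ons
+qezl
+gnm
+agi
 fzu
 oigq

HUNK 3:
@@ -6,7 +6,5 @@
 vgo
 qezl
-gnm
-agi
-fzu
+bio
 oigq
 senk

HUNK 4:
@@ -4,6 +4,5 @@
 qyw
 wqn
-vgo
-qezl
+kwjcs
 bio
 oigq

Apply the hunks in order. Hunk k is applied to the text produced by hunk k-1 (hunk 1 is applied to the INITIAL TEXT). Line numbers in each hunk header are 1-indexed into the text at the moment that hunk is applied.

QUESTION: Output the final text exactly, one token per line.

Answer: dzjb
rep
fhiz
qyw
wqn
kwjcs
bio
oigq
senk

Derivation:
Hunk 1: at line 4 remove [gccx,tlnk,ibp] add [vgo,ons] -> 10 lines: dzjb rep fhiz qyw wqn vgo ons fzu oigq senk
Hunk 2: at line 5 remove [ons] add [qezl,gnm,agi] -> 12 lines: dzjb rep fhiz qyw wqn vgo qezl gnm agi fzu oigq senk
Hunk 3: at line 6 remove [gnm,agi,fzu] add [bio] -> 10 lines: dzjb rep fhiz qyw wqn vgo qezl bio oigq senk
Hunk 4: at line 4 remove [vgo,qezl] add [kwjcs] -> 9 lines: dzjb rep fhiz qyw wqn kwjcs bio oigq senk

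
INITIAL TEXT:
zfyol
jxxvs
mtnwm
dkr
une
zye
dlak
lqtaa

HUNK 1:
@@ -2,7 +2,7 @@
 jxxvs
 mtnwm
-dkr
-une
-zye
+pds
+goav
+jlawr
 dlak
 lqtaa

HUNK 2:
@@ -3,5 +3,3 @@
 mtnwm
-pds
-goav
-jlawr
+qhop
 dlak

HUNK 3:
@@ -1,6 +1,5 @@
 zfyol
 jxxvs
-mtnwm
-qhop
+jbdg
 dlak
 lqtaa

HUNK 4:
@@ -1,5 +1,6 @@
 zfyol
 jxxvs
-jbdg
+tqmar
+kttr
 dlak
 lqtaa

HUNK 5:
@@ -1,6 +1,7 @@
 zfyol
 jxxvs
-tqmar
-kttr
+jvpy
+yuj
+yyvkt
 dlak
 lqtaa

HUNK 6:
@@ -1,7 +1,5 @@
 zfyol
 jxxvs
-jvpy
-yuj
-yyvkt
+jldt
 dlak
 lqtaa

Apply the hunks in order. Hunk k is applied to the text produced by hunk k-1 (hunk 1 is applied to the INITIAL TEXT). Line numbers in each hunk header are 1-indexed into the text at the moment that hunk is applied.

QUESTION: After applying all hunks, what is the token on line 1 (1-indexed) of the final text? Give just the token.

Hunk 1: at line 2 remove [dkr,une,zye] add [pds,goav,jlawr] -> 8 lines: zfyol jxxvs mtnwm pds goav jlawr dlak lqtaa
Hunk 2: at line 3 remove [pds,goav,jlawr] add [qhop] -> 6 lines: zfyol jxxvs mtnwm qhop dlak lqtaa
Hunk 3: at line 1 remove [mtnwm,qhop] add [jbdg] -> 5 lines: zfyol jxxvs jbdg dlak lqtaa
Hunk 4: at line 1 remove [jbdg] add [tqmar,kttr] -> 6 lines: zfyol jxxvs tqmar kttr dlak lqtaa
Hunk 5: at line 1 remove [tqmar,kttr] add [jvpy,yuj,yyvkt] -> 7 lines: zfyol jxxvs jvpy yuj yyvkt dlak lqtaa
Hunk 6: at line 1 remove [jvpy,yuj,yyvkt] add [jldt] -> 5 lines: zfyol jxxvs jldt dlak lqtaa
Final line 1: zfyol

Answer: zfyol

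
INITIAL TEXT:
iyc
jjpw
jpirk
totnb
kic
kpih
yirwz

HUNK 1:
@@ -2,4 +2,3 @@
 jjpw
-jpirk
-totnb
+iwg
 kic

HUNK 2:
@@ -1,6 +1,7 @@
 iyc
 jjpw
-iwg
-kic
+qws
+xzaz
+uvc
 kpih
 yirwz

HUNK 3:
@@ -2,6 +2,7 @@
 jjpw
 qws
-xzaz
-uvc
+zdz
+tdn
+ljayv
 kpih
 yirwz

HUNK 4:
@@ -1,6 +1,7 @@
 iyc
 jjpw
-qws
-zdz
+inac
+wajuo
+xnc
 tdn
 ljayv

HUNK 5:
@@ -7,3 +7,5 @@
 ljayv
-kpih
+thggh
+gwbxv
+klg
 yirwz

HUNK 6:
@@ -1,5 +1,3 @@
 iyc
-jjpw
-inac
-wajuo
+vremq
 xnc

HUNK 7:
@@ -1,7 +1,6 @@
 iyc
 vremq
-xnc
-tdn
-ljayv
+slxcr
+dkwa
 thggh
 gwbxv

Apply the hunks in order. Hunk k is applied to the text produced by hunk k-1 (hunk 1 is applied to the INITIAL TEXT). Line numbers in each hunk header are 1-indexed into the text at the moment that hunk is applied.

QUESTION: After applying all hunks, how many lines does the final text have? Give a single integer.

Answer: 8

Derivation:
Hunk 1: at line 2 remove [jpirk,totnb] add [iwg] -> 6 lines: iyc jjpw iwg kic kpih yirwz
Hunk 2: at line 1 remove [iwg,kic] add [qws,xzaz,uvc] -> 7 lines: iyc jjpw qws xzaz uvc kpih yirwz
Hunk 3: at line 2 remove [xzaz,uvc] add [zdz,tdn,ljayv] -> 8 lines: iyc jjpw qws zdz tdn ljayv kpih yirwz
Hunk 4: at line 1 remove [qws,zdz] add [inac,wajuo,xnc] -> 9 lines: iyc jjpw inac wajuo xnc tdn ljayv kpih yirwz
Hunk 5: at line 7 remove [kpih] add [thggh,gwbxv,klg] -> 11 lines: iyc jjpw inac wajuo xnc tdn ljayv thggh gwbxv klg yirwz
Hunk 6: at line 1 remove [jjpw,inac,wajuo] add [vremq] -> 9 lines: iyc vremq xnc tdn ljayv thggh gwbxv klg yirwz
Hunk 7: at line 1 remove [xnc,tdn,ljayv] add [slxcr,dkwa] -> 8 lines: iyc vremq slxcr dkwa thggh gwbxv klg yirwz
Final line count: 8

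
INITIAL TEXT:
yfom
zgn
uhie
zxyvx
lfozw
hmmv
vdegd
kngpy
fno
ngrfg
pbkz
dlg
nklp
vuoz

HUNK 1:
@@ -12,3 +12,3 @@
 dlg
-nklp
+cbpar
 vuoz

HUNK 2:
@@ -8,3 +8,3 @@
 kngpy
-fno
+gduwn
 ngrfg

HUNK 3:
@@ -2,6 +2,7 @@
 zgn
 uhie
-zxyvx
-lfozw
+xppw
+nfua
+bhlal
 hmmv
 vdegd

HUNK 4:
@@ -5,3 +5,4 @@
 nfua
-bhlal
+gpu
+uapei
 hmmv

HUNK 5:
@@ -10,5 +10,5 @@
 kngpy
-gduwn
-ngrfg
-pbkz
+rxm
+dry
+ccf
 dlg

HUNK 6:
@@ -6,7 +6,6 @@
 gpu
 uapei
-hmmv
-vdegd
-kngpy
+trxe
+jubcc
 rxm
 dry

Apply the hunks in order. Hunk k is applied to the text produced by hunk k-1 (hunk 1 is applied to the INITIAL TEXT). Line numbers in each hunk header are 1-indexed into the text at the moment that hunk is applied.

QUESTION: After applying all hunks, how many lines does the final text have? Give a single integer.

Answer: 15

Derivation:
Hunk 1: at line 12 remove [nklp] add [cbpar] -> 14 lines: yfom zgn uhie zxyvx lfozw hmmv vdegd kngpy fno ngrfg pbkz dlg cbpar vuoz
Hunk 2: at line 8 remove [fno] add [gduwn] -> 14 lines: yfom zgn uhie zxyvx lfozw hmmv vdegd kngpy gduwn ngrfg pbkz dlg cbpar vuoz
Hunk 3: at line 2 remove [zxyvx,lfozw] add [xppw,nfua,bhlal] -> 15 lines: yfom zgn uhie xppw nfua bhlal hmmv vdegd kngpy gduwn ngrfg pbkz dlg cbpar vuoz
Hunk 4: at line 5 remove [bhlal] add [gpu,uapei] -> 16 lines: yfom zgn uhie xppw nfua gpu uapei hmmv vdegd kngpy gduwn ngrfg pbkz dlg cbpar vuoz
Hunk 5: at line 10 remove [gduwn,ngrfg,pbkz] add [rxm,dry,ccf] -> 16 lines: yfom zgn uhie xppw nfua gpu uapei hmmv vdegd kngpy rxm dry ccf dlg cbpar vuoz
Hunk 6: at line 6 remove [hmmv,vdegd,kngpy] add [trxe,jubcc] -> 15 lines: yfom zgn uhie xppw nfua gpu uapei trxe jubcc rxm dry ccf dlg cbpar vuoz
Final line count: 15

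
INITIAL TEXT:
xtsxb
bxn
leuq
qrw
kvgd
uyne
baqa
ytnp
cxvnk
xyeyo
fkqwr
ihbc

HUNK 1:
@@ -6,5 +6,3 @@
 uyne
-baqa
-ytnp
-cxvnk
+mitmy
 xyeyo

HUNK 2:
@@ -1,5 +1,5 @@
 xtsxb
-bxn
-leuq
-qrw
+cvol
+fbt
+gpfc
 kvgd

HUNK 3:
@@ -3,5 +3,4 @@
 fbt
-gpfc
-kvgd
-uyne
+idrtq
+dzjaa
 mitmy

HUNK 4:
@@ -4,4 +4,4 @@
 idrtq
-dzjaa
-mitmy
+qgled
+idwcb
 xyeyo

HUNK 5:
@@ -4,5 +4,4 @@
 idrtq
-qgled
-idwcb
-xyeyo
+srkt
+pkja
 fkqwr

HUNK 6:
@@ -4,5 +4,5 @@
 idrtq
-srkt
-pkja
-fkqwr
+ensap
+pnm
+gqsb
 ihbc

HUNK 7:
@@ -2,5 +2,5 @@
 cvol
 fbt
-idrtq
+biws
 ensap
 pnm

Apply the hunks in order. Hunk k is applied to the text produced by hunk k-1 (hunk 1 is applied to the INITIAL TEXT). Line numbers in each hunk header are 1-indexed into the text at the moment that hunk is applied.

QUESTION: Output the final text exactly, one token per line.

Answer: xtsxb
cvol
fbt
biws
ensap
pnm
gqsb
ihbc

Derivation:
Hunk 1: at line 6 remove [baqa,ytnp,cxvnk] add [mitmy] -> 10 lines: xtsxb bxn leuq qrw kvgd uyne mitmy xyeyo fkqwr ihbc
Hunk 2: at line 1 remove [bxn,leuq,qrw] add [cvol,fbt,gpfc] -> 10 lines: xtsxb cvol fbt gpfc kvgd uyne mitmy xyeyo fkqwr ihbc
Hunk 3: at line 3 remove [gpfc,kvgd,uyne] add [idrtq,dzjaa] -> 9 lines: xtsxb cvol fbt idrtq dzjaa mitmy xyeyo fkqwr ihbc
Hunk 4: at line 4 remove [dzjaa,mitmy] add [qgled,idwcb] -> 9 lines: xtsxb cvol fbt idrtq qgled idwcb xyeyo fkqwr ihbc
Hunk 5: at line 4 remove [qgled,idwcb,xyeyo] add [srkt,pkja] -> 8 lines: xtsxb cvol fbt idrtq srkt pkja fkqwr ihbc
Hunk 6: at line 4 remove [srkt,pkja,fkqwr] add [ensap,pnm,gqsb] -> 8 lines: xtsxb cvol fbt idrtq ensap pnm gqsb ihbc
Hunk 7: at line 2 remove [idrtq] add [biws] -> 8 lines: xtsxb cvol fbt biws ensap pnm gqsb ihbc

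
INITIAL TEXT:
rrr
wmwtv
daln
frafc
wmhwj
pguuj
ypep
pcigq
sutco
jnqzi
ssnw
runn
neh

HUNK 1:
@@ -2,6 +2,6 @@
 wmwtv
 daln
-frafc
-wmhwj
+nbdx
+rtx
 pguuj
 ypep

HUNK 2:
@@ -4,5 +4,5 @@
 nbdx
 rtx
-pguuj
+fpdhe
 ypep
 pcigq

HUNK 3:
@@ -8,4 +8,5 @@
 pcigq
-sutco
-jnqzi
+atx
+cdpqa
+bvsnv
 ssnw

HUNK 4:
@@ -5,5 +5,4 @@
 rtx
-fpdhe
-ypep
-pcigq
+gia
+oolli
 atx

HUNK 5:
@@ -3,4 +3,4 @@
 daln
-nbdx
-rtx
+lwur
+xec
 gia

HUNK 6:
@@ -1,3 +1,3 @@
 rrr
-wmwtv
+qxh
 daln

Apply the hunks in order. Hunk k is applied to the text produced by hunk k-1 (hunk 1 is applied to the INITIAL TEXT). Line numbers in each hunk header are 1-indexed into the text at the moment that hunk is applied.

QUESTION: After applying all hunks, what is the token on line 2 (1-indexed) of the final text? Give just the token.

Hunk 1: at line 2 remove [frafc,wmhwj] add [nbdx,rtx] -> 13 lines: rrr wmwtv daln nbdx rtx pguuj ypep pcigq sutco jnqzi ssnw runn neh
Hunk 2: at line 4 remove [pguuj] add [fpdhe] -> 13 lines: rrr wmwtv daln nbdx rtx fpdhe ypep pcigq sutco jnqzi ssnw runn neh
Hunk 3: at line 8 remove [sutco,jnqzi] add [atx,cdpqa,bvsnv] -> 14 lines: rrr wmwtv daln nbdx rtx fpdhe ypep pcigq atx cdpqa bvsnv ssnw runn neh
Hunk 4: at line 5 remove [fpdhe,ypep,pcigq] add [gia,oolli] -> 13 lines: rrr wmwtv daln nbdx rtx gia oolli atx cdpqa bvsnv ssnw runn neh
Hunk 5: at line 3 remove [nbdx,rtx] add [lwur,xec] -> 13 lines: rrr wmwtv daln lwur xec gia oolli atx cdpqa bvsnv ssnw runn neh
Hunk 6: at line 1 remove [wmwtv] add [qxh] -> 13 lines: rrr qxh daln lwur xec gia oolli atx cdpqa bvsnv ssnw runn neh
Final line 2: qxh

Answer: qxh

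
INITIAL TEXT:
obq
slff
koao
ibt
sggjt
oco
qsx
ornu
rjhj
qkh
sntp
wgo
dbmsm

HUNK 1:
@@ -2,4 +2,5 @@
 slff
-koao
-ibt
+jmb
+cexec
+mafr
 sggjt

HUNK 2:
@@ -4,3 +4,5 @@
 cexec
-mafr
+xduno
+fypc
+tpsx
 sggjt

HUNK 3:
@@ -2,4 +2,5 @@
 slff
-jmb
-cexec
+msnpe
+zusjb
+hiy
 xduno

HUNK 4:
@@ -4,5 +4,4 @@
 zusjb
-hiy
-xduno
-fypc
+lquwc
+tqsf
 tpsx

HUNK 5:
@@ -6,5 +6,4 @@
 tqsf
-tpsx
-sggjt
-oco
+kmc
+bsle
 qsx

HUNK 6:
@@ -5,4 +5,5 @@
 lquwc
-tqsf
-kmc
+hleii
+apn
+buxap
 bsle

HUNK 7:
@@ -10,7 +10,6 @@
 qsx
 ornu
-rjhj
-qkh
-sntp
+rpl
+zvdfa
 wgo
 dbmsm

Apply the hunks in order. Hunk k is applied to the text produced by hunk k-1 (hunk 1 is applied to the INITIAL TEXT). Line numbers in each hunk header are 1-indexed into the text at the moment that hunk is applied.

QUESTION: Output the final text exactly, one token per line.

Answer: obq
slff
msnpe
zusjb
lquwc
hleii
apn
buxap
bsle
qsx
ornu
rpl
zvdfa
wgo
dbmsm

Derivation:
Hunk 1: at line 2 remove [koao,ibt] add [jmb,cexec,mafr] -> 14 lines: obq slff jmb cexec mafr sggjt oco qsx ornu rjhj qkh sntp wgo dbmsm
Hunk 2: at line 4 remove [mafr] add [xduno,fypc,tpsx] -> 16 lines: obq slff jmb cexec xduno fypc tpsx sggjt oco qsx ornu rjhj qkh sntp wgo dbmsm
Hunk 3: at line 2 remove [jmb,cexec] add [msnpe,zusjb,hiy] -> 17 lines: obq slff msnpe zusjb hiy xduno fypc tpsx sggjt oco qsx ornu rjhj qkh sntp wgo dbmsm
Hunk 4: at line 4 remove [hiy,xduno,fypc] add [lquwc,tqsf] -> 16 lines: obq slff msnpe zusjb lquwc tqsf tpsx sggjt oco qsx ornu rjhj qkh sntp wgo dbmsm
Hunk 5: at line 6 remove [tpsx,sggjt,oco] add [kmc,bsle] -> 15 lines: obq slff msnpe zusjb lquwc tqsf kmc bsle qsx ornu rjhj qkh sntp wgo dbmsm
Hunk 6: at line 5 remove [tqsf,kmc] add [hleii,apn,buxap] -> 16 lines: obq slff msnpe zusjb lquwc hleii apn buxap bsle qsx ornu rjhj qkh sntp wgo dbmsm
Hunk 7: at line 10 remove [rjhj,qkh,sntp] add [rpl,zvdfa] -> 15 lines: obq slff msnpe zusjb lquwc hleii apn buxap bsle qsx ornu rpl zvdfa wgo dbmsm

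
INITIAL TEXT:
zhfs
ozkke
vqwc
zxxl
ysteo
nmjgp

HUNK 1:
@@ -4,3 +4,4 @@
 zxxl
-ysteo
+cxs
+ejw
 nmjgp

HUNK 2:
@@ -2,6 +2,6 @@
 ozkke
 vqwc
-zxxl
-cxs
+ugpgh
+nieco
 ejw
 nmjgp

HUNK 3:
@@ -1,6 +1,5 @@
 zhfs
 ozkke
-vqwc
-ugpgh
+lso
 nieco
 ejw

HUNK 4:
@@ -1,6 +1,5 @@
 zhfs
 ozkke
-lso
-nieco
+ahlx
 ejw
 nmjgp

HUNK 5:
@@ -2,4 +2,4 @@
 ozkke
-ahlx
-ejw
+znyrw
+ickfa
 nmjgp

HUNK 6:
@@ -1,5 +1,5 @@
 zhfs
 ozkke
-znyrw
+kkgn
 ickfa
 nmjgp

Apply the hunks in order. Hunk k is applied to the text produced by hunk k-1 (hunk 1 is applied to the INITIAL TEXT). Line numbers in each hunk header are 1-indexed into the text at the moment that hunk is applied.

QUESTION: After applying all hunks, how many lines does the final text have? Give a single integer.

Answer: 5

Derivation:
Hunk 1: at line 4 remove [ysteo] add [cxs,ejw] -> 7 lines: zhfs ozkke vqwc zxxl cxs ejw nmjgp
Hunk 2: at line 2 remove [zxxl,cxs] add [ugpgh,nieco] -> 7 lines: zhfs ozkke vqwc ugpgh nieco ejw nmjgp
Hunk 3: at line 1 remove [vqwc,ugpgh] add [lso] -> 6 lines: zhfs ozkke lso nieco ejw nmjgp
Hunk 4: at line 1 remove [lso,nieco] add [ahlx] -> 5 lines: zhfs ozkke ahlx ejw nmjgp
Hunk 5: at line 2 remove [ahlx,ejw] add [znyrw,ickfa] -> 5 lines: zhfs ozkke znyrw ickfa nmjgp
Hunk 6: at line 1 remove [znyrw] add [kkgn] -> 5 lines: zhfs ozkke kkgn ickfa nmjgp
Final line count: 5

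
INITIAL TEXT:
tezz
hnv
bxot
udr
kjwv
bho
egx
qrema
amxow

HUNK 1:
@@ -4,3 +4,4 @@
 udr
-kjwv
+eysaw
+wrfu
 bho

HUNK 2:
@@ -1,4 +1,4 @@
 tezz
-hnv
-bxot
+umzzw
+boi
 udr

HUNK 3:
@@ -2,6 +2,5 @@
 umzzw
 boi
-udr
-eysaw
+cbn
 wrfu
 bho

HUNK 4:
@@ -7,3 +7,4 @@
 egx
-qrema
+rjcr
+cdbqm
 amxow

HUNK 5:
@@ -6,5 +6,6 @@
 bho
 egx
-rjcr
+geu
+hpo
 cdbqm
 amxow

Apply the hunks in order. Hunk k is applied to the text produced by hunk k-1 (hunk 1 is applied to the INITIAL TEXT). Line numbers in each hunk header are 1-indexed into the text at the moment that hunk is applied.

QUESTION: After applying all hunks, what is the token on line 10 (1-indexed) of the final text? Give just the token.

Hunk 1: at line 4 remove [kjwv] add [eysaw,wrfu] -> 10 lines: tezz hnv bxot udr eysaw wrfu bho egx qrema amxow
Hunk 2: at line 1 remove [hnv,bxot] add [umzzw,boi] -> 10 lines: tezz umzzw boi udr eysaw wrfu bho egx qrema amxow
Hunk 3: at line 2 remove [udr,eysaw] add [cbn] -> 9 lines: tezz umzzw boi cbn wrfu bho egx qrema amxow
Hunk 4: at line 7 remove [qrema] add [rjcr,cdbqm] -> 10 lines: tezz umzzw boi cbn wrfu bho egx rjcr cdbqm amxow
Hunk 5: at line 6 remove [rjcr] add [geu,hpo] -> 11 lines: tezz umzzw boi cbn wrfu bho egx geu hpo cdbqm amxow
Final line 10: cdbqm

Answer: cdbqm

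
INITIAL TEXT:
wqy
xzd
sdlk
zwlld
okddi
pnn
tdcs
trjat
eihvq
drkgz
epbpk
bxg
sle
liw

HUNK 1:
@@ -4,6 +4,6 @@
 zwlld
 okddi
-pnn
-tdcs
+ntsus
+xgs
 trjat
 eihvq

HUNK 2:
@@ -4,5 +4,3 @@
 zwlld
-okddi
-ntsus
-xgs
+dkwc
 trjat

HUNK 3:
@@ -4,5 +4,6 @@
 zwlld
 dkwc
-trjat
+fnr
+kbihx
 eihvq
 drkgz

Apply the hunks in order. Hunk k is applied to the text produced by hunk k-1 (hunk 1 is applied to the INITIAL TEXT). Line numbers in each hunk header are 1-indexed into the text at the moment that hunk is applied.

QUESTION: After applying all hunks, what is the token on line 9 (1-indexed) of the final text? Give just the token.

Answer: drkgz

Derivation:
Hunk 1: at line 4 remove [pnn,tdcs] add [ntsus,xgs] -> 14 lines: wqy xzd sdlk zwlld okddi ntsus xgs trjat eihvq drkgz epbpk bxg sle liw
Hunk 2: at line 4 remove [okddi,ntsus,xgs] add [dkwc] -> 12 lines: wqy xzd sdlk zwlld dkwc trjat eihvq drkgz epbpk bxg sle liw
Hunk 3: at line 4 remove [trjat] add [fnr,kbihx] -> 13 lines: wqy xzd sdlk zwlld dkwc fnr kbihx eihvq drkgz epbpk bxg sle liw
Final line 9: drkgz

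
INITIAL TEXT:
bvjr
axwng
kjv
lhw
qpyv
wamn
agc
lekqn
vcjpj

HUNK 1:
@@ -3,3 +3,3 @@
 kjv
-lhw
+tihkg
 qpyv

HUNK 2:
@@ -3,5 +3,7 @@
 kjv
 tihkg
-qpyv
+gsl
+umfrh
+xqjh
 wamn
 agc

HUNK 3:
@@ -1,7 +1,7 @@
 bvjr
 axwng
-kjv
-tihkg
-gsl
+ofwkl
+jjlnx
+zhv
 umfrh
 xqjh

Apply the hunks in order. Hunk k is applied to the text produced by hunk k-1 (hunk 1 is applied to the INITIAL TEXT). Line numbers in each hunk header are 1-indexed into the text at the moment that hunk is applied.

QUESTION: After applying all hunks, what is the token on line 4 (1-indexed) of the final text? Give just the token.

Hunk 1: at line 3 remove [lhw] add [tihkg] -> 9 lines: bvjr axwng kjv tihkg qpyv wamn agc lekqn vcjpj
Hunk 2: at line 3 remove [qpyv] add [gsl,umfrh,xqjh] -> 11 lines: bvjr axwng kjv tihkg gsl umfrh xqjh wamn agc lekqn vcjpj
Hunk 3: at line 1 remove [kjv,tihkg,gsl] add [ofwkl,jjlnx,zhv] -> 11 lines: bvjr axwng ofwkl jjlnx zhv umfrh xqjh wamn agc lekqn vcjpj
Final line 4: jjlnx

Answer: jjlnx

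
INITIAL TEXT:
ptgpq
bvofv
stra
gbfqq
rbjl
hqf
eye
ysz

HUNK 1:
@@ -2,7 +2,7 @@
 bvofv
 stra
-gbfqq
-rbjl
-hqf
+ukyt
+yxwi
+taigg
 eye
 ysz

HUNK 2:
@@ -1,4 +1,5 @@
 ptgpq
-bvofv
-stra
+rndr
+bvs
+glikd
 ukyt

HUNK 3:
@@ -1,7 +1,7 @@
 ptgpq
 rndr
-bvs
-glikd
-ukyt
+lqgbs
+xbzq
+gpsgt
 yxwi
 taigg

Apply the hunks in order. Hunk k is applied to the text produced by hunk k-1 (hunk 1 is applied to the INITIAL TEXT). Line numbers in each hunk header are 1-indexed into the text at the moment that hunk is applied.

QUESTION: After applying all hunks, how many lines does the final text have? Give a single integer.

Answer: 9

Derivation:
Hunk 1: at line 2 remove [gbfqq,rbjl,hqf] add [ukyt,yxwi,taigg] -> 8 lines: ptgpq bvofv stra ukyt yxwi taigg eye ysz
Hunk 2: at line 1 remove [bvofv,stra] add [rndr,bvs,glikd] -> 9 lines: ptgpq rndr bvs glikd ukyt yxwi taigg eye ysz
Hunk 3: at line 1 remove [bvs,glikd,ukyt] add [lqgbs,xbzq,gpsgt] -> 9 lines: ptgpq rndr lqgbs xbzq gpsgt yxwi taigg eye ysz
Final line count: 9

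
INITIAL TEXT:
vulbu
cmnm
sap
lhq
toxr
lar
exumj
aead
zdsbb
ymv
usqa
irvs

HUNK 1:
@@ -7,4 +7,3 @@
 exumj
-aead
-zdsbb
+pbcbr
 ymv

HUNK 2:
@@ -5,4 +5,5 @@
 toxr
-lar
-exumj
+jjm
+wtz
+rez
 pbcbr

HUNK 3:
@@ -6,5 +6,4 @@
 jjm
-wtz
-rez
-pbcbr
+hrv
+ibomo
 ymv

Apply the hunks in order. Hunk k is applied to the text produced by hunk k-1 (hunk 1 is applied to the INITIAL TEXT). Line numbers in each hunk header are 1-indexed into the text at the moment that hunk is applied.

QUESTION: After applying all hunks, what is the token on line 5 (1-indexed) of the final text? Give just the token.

Answer: toxr

Derivation:
Hunk 1: at line 7 remove [aead,zdsbb] add [pbcbr] -> 11 lines: vulbu cmnm sap lhq toxr lar exumj pbcbr ymv usqa irvs
Hunk 2: at line 5 remove [lar,exumj] add [jjm,wtz,rez] -> 12 lines: vulbu cmnm sap lhq toxr jjm wtz rez pbcbr ymv usqa irvs
Hunk 3: at line 6 remove [wtz,rez,pbcbr] add [hrv,ibomo] -> 11 lines: vulbu cmnm sap lhq toxr jjm hrv ibomo ymv usqa irvs
Final line 5: toxr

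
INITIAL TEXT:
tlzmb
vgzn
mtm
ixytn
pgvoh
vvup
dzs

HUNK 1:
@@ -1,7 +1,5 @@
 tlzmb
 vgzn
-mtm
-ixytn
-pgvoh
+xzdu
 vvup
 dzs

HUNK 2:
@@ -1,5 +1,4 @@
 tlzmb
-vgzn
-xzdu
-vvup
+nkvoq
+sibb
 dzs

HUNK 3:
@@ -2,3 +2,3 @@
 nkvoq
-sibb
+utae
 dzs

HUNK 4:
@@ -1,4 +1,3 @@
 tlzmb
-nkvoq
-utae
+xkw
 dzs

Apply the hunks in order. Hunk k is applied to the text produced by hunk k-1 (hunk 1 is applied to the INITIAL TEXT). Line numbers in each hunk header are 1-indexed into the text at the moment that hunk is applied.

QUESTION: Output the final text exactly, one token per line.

Answer: tlzmb
xkw
dzs

Derivation:
Hunk 1: at line 1 remove [mtm,ixytn,pgvoh] add [xzdu] -> 5 lines: tlzmb vgzn xzdu vvup dzs
Hunk 2: at line 1 remove [vgzn,xzdu,vvup] add [nkvoq,sibb] -> 4 lines: tlzmb nkvoq sibb dzs
Hunk 3: at line 2 remove [sibb] add [utae] -> 4 lines: tlzmb nkvoq utae dzs
Hunk 4: at line 1 remove [nkvoq,utae] add [xkw] -> 3 lines: tlzmb xkw dzs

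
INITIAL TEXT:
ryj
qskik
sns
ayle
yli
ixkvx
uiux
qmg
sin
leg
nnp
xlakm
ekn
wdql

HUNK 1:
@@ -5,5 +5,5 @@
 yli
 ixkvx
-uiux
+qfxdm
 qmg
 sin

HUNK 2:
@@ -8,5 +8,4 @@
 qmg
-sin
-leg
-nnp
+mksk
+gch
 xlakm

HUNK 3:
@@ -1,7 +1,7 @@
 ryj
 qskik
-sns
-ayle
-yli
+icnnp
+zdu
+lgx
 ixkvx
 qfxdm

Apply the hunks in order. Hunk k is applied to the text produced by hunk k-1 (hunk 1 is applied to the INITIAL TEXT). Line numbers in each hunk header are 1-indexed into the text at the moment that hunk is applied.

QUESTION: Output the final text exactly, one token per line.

Answer: ryj
qskik
icnnp
zdu
lgx
ixkvx
qfxdm
qmg
mksk
gch
xlakm
ekn
wdql

Derivation:
Hunk 1: at line 5 remove [uiux] add [qfxdm] -> 14 lines: ryj qskik sns ayle yli ixkvx qfxdm qmg sin leg nnp xlakm ekn wdql
Hunk 2: at line 8 remove [sin,leg,nnp] add [mksk,gch] -> 13 lines: ryj qskik sns ayle yli ixkvx qfxdm qmg mksk gch xlakm ekn wdql
Hunk 3: at line 1 remove [sns,ayle,yli] add [icnnp,zdu,lgx] -> 13 lines: ryj qskik icnnp zdu lgx ixkvx qfxdm qmg mksk gch xlakm ekn wdql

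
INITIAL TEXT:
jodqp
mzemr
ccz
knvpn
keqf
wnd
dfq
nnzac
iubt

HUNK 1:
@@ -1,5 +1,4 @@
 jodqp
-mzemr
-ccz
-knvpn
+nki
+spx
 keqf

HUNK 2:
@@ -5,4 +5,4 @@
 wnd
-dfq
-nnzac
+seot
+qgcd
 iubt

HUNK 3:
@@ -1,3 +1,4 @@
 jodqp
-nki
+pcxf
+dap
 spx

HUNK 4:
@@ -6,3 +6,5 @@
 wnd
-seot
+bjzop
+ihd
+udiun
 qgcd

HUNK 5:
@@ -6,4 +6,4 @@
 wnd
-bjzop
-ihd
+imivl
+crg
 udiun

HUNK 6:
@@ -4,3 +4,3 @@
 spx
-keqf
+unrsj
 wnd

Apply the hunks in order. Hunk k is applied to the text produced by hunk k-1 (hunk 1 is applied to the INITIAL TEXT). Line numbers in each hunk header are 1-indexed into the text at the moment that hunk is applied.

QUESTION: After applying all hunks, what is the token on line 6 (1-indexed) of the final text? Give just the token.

Hunk 1: at line 1 remove [mzemr,ccz,knvpn] add [nki,spx] -> 8 lines: jodqp nki spx keqf wnd dfq nnzac iubt
Hunk 2: at line 5 remove [dfq,nnzac] add [seot,qgcd] -> 8 lines: jodqp nki spx keqf wnd seot qgcd iubt
Hunk 3: at line 1 remove [nki] add [pcxf,dap] -> 9 lines: jodqp pcxf dap spx keqf wnd seot qgcd iubt
Hunk 4: at line 6 remove [seot] add [bjzop,ihd,udiun] -> 11 lines: jodqp pcxf dap spx keqf wnd bjzop ihd udiun qgcd iubt
Hunk 5: at line 6 remove [bjzop,ihd] add [imivl,crg] -> 11 lines: jodqp pcxf dap spx keqf wnd imivl crg udiun qgcd iubt
Hunk 6: at line 4 remove [keqf] add [unrsj] -> 11 lines: jodqp pcxf dap spx unrsj wnd imivl crg udiun qgcd iubt
Final line 6: wnd

Answer: wnd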